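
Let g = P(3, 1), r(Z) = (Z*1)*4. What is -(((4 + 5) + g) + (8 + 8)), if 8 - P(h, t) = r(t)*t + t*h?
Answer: -26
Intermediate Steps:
r(Z) = 4*Z (r(Z) = Z*4 = 4*Z)
P(h, t) = 8 - 4*t**2 - h*t (P(h, t) = 8 - ((4*t)*t + t*h) = 8 - (4*t**2 + h*t) = 8 + (-4*t**2 - h*t) = 8 - 4*t**2 - h*t)
g = 1 (g = 8 - 4*1**2 - 1*3*1 = 8 - 4*1 - 3 = 8 - 4 - 3 = 1)
-(((4 + 5) + g) + (8 + 8)) = -(((4 + 5) + 1) + (8 + 8)) = -((9 + 1) + 16) = -(10 + 16) = -26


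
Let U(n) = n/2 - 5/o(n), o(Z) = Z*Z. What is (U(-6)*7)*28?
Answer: -5537/9 ≈ -615.22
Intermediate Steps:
o(Z) = Z²
U(n) = n/2 - 5/n²
(U(-6)*7)*28 = (((½)*(-6) - 5/(-6)²)*7)*28 = ((-3 - 5*1/36)*7)*28 = ((-3 - 5/36)*7)*28 = -113/36*7*28 = -791/36*28 = -5537/9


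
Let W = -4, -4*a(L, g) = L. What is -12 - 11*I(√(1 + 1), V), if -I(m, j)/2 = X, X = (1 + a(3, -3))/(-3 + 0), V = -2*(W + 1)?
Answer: -83/6 ≈ -13.833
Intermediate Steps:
a(L, g) = -L/4
V = 6 (V = -2*(-4 + 1) = -2*(-3) = 6)
X = -1/12 (X = (1 - ¼*3)/(-3 + 0) = (1 - ¾)/(-3) = (¼)*(-⅓) = -1/12 ≈ -0.083333)
I(m, j) = ⅙ (I(m, j) = -2*(-1/12) = ⅙)
-12 - 11*I(√(1 + 1), V) = -12 - 11*⅙ = -12 - 11/6 = -83/6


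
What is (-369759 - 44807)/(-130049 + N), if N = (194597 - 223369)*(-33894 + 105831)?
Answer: 414566/2069901413 ≈ 0.00020028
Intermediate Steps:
N = -2069771364 (N = -28772*71937 = -2069771364)
(-369759 - 44807)/(-130049 + N) = (-369759 - 44807)/(-130049 - 2069771364) = -414566/(-2069901413) = -414566*(-1/2069901413) = 414566/2069901413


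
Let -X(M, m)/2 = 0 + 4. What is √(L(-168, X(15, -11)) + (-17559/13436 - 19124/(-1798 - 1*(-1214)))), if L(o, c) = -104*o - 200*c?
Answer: √4594489796948369/490414 ≈ 138.22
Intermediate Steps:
X(M, m) = -8 (X(M, m) = -2*(0 + 4) = -2*4 = -8)
L(o, c) = -200*c - 104*o
√(L(-168, X(15, -11)) + (-17559/13436 - 19124/(-1798 - 1*(-1214)))) = √((-200*(-8) - 104*(-168)) + (-17559/13436 - 19124/(-1798 - 1*(-1214)))) = √((1600 + 17472) + (-17559*1/13436 - 19124/(-1798 + 1214))) = √(19072 + (-17559/13436 - 19124/(-584))) = √(19072 + (-17559/13436 - 19124*(-1/584))) = √(19072 + (-17559/13436 + 4781/146)) = √(19072 + 30836951/980828) = √(18737188567/980828) = √4594489796948369/490414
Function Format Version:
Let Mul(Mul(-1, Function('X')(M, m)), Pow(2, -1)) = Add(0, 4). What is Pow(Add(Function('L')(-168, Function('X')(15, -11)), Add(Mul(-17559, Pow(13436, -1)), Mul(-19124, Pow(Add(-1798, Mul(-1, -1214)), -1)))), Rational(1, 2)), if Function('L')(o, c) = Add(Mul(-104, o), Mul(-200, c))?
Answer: Mul(Rational(1, 490414), Pow(4594489796948369, Rational(1, 2))) ≈ 138.22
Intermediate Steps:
Function('X')(M, m) = -8 (Function('X')(M, m) = Mul(-2, Add(0, 4)) = Mul(-2, 4) = -8)
Function('L')(o, c) = Add(Mul(-200, c), Mul(-104, o))
Pow(Add(Function('L')(-168, Function('X')(15, -11)), Add(Mul(-17559, Pow(13436, -1)), Mul(-19124, Pow(Add(-1798, Mul(-1, -1214)), -1)))), Rational(1, 2)) = Pow(Add(Add(Mul(-200, -8), Mul(-104, -168)), Add(Mul(-17559, Pow(13436, -1)), Mul(-19124, Pow(Add(-1798, Mul(-1, -1214)), -1)))), Rational(1, 2)) = Pow(Add(Add(1600, 17472), Add(Mul(-17559, Rational(1, 13436)), Mul(-19124, Pow(Add(-1798, 1214), -1)))), Rational(1, 2)) = Pow(Add(19072, Add(Rational(-17559, 13436), Mul(-19124, Pow(-584, -1)))), Rational(1, 2)) = Pow(Add(19072, Add(Rational(-17559, 13436), Mul(-19124, Rational(-1, 584)))), Rational(1, 2)) = Pow(Add(19072, Add(Rational(-17559, 13436), Rational(4781, 146))), Rational(1, 2)) = Pow(Add(19072, Rational(30836951, 980828)), Rational(1, 2)) = Pow(Rational(18737188567, 980828), Rational(1, 2)) = Mul(Rational(1, 490414), Pow(4594489796948369, Rational(1, 2)))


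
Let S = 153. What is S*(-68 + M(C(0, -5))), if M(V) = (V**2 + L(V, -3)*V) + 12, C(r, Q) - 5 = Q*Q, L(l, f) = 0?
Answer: 129132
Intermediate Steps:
C(r, Q) = 5 + Q**2 (C(r, Q) = 5 + Q*Q = 5 + Q**2)
M(V) = 12 + V**2 (M(V) = (V**2 + 0*V) + 12 = (V**2 + 0) + 12 = V**2 + 12 = 12 + V**2)
S*(-68 + M(C(0, -5))) = 153*(-68 + (12 + (5 + (-5)**2)**2)) = 153*(-68 + (12 + (5 + 25)**2)) = 153*(-68 + (12 + 30**2)) = 153*(-68 + (12 + 900)) = 153*(-68 + 912) = 153*844 = 129132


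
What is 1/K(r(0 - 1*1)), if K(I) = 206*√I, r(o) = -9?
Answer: -I/618 ≈ -0.0016181*I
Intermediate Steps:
1/K(r(0 - 1*1)) = 1/(206*√(-9)) = 1/(206*(3*I)) = 1/(618*I) = -I/618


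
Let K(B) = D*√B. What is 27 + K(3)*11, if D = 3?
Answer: 27 + 33*√3 ≈ 84.158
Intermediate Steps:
K(B) = 3*√B
27 + K(3)*11 = 27 + (3*√3)*11 = 27 + 33*√3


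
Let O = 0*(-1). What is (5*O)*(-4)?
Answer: 0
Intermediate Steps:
O = 0
(5*O)*(-4) = (5*0)*(-4) = 0*(-4) = 0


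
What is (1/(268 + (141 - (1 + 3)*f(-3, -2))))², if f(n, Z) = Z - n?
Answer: 1/164025 ≈ 6.0966e-6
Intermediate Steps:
(1/(268 + (141 - (1 + 3)*f(-3, -2))))² = (1/(268 + (141 - (1 + 3)*(-2 - 1*(-3)))))² = (1/(268 + (141 - 4*(-2 + 3))))² = (1/(268 + (141 - 4)))² = (1/(268 + 137))² = (1/405)² = 1/164025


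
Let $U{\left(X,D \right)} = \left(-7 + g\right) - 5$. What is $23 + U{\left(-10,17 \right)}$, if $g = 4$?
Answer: $15$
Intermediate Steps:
$U{\left(X,D \right)} = -8$ ($U{\left(X,D \right)} = \left(-7 + 4\right) - 5 = -3 - 5 = -8$)
$23 + U{\left(-10,17 \right)} = 23 - 8 = 15$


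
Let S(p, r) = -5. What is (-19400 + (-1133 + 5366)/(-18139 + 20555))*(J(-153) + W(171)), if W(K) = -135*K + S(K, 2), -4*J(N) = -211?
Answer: 4318670422883/9664 ≈ 4.4688e+8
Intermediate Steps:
J(N) = 211/4 (J(N) = -¼*(-211) = 211/4)
W(K) = -5 - 135*K (W(K) = -135*K - 5 = -5 - 135*K)
(-19400 + (-1133 + 5366)/(-18139 + 20555))*(J(-153) + W(171)) = (-19400 + (-1133 + 5366)/(-18139 + 20555))*(211/4 + (-5 - 135*171)) = (-19400 + 4233/2416)*(211/4 + (-5 - 23085)) = (-19400 + 4233*(1/2416))*(211/4 - 23090) = (-19400 + 4233/2416)*(-92149/4) = -46866167/2416*(-92149/4) = 4318670422883/9664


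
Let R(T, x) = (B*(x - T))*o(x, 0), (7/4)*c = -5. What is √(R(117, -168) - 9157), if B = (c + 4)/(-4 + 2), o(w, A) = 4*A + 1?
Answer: I*√440713/7 ≈ 94.837*I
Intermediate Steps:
c = -20/7 (c = (4/7)*(-5) = -20/7 ≈ -2.8571)
o(w, A) = 1 + 4*A
B = -4/7 (B = (-20/7 + 4)/(-4 + 2) = (8/7)/(-2) = (8/7)*(-½) = -4/7 ≈ -0.57143)
R(T, x) = -4*x/7 + 4*T/7 (R(T, x) = (-4*(x - T)/7)*(1 + 4*0) = (-4*x/7 + 4*T/7)*(1 + 0) = (-4*x/7 + 4*T/7)*1 = -4*x/7 + 4*T/7)
√(R(117, -168) - 9157) = √((-4/7*(-168) + (4/7)*117) - 9157) = √((96 + 468/7) - 9157) = √(1140/7 - 9157) = √(-62959/7) = I*√440713/7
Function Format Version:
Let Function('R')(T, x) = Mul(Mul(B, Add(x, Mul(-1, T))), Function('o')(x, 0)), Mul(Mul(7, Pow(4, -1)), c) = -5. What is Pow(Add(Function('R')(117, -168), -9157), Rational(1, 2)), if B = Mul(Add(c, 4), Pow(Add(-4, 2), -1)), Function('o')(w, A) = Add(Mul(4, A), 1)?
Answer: Mul(Rational(1, 7), I, Pow(440713, Rational(1, 2))) ≈ Mul(94.837, I)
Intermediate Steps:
c = Rational(-20, 7) (c = Mul(Rational(4, 7), -5) = Rational(-20, 7) ≈ -2.8571)
Function('o')(w, A) = Add(1, Mul(4, A))
B = Rational(-4, 7) (B = Mul(Add(Rational(-20, 7), 4), Pow(Add(-4, 2), -1)) = Mul(Rational(8, 7), Pow(-2, -1)) = Mul(Rational(8, 7), Rational(-1, 2)) = Rational(-4, 7) ≈ -0.57143)
Function('R')(T, x) = Add(Mul(Rational(-4, 7), x), Mul(Rational(4, 7), T)) (Function('R')(T, x) = Mul(Mul(Rational(-4, 7), Add(x, Mul(-1, T))), Add(1, Mul(4, 0))) = Mul(Add(Mul(Rational(-4, 7), x), Mul(Rational(4, 7), T)), Add(1, 0)) = Mul(Add(Mul(Rational(-4, 7), x), Mul(Rational(4, 7), T)), 1) = Add(Mul(Rational(-4, 7), x), Mul(Rational(4, 7), T)))
Pow(Add(Function('R')(117, -168), -9157), Rational(1, 2)) = Pow(Add(Add(Mul(Rational(-4, 7), -168), Mul(Rational(4, 7), 117)), -9157), Rational(1, 2)) = Pow(Add(Add(96, Rational(468, 7)), -9157), Rational(1, 2)) = Pow(Add(Rational(1140, 7), -9157), Rational(1, 2)) = Pow(Rational(-62959, 7), Rational(1, 2)) = Mul(Rational(1, 7), I, Pow(440713, Rational(1, 2)))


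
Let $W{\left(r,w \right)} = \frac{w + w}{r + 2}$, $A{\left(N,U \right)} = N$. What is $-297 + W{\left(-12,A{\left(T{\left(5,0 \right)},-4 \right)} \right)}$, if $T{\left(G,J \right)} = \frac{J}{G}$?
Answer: $-297$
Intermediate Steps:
$W{\left(r,w \right)} = \frac{2 w}{2 + r}$
$-297 + W{\left(-12,A{\left(T{\left(5,0 \right)},-4 \right)} \right)} = -297 + \frac{2 \cdot \frac{0}{5}}{2 - 12} = -297 + \frac{2 \cdot 0 \cdot \frac{1}{5}}{-10} = -297 + 2 \cdot 0 \left(- \frac{1}{10}\right) = -297 + 0 = -297$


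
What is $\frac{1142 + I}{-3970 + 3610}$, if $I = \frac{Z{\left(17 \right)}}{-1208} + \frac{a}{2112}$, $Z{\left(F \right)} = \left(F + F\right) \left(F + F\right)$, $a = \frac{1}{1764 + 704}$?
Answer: $- \frac{898086245911}{283346933760} \approx -3.1696$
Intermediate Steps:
$a = \frac{1}{2468} \approx 0.00040519$
$Z{\left(F \right)} = 4 F^{2}$ ($Z{\left(F \right)} = 2 F 2 F = 4 F^{2}$)
$I = - \frac{753193961}{787074816}$ ($I = \frac{4 \cdot 17^{2}}{-1208} + \frac{1}{2468 \cdot 2112} = 4 \cdot 289 \left(- \frac{1}{1208}\right) + \frac{1}{2468} \cdot \frac{1}{2112} = 1156 \left(- \frac{1}{1208}\right) + \frac{1}{5212416} = - \frac{289}{302} + \frac{1}{5212416} = - \frac{753193961}{787074816} \approx -0.95695$)
$\frac{1142 + I}{-3970 + 3610} = \frac{1142 - \frac{753193961}{787074816}}{-3970 + 3610} = \frac{898086245911}{787074816 \left(-360\right)} = \frac{898086245911}{787074816} \left(- \frac{1}{360}\right) = - \frac{898086245911}{283346933760}$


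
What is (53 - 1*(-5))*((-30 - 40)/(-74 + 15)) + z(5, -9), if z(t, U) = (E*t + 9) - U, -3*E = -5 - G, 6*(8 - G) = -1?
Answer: 115501/1062 ≈ 108.76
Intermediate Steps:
G = 49/6 (G = 8 - 1/6*(-1) = 8 + 1/6 = 49/6 ≈ 8.1667)
E = 79/18 (E = -(-5 - 1*49/6)/3 = -(-5 - 49/6)/3 = -1/3*(-79/6) = 79/18 ≈ 4.3889)
z(t, U) = 9 - U + 79*t/18 (z(t, U) = (79*t/18 + 9) - U = (9 + 79*t/18) - U = 9 - U + 79*t/18)
(53 - 1*(-5))*((-30 - 40)/(-74 + 15)) + z(5, -9) = (53 - 1*(-5))*((-30 - 40)/(-74 + 15)) + (9 - 1*(-9) + (79/18)*5) = (53 + 5)*(-70/(-59)) + (9 + 9 + 395/18) = 58*(-70*(-1/59)) + 719/18 = 58*(70/59) + 719/18 = 4060/59 + 719/18 = 115501/1062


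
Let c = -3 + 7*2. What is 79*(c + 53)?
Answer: 5056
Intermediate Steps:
c = 11 (c = -3 + 14 = 11)
79*(c + 53) = 79*(11 + 53) = 79*64 = 5056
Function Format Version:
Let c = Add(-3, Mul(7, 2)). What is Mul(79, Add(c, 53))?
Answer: 5056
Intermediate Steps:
c = 11 (c = Add(-3, 14) = 11)
Mul(79, Add(c, 53)) = Mul(79, Add(11, 53)) = Mul(79, 64) = 5056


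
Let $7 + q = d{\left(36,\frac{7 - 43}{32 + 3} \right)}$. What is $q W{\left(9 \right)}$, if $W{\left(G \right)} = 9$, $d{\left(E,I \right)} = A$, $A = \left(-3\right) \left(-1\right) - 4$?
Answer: $-72$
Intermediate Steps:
$A = -1$ ($A = 3 - 4 = -1$)
$d{\left(E,I \right)} = -1$
$q = -8$ ($q = -7 - 1 = -8$)
$q W{\left(9 \right)} = \left(-8\right) 9 = -72$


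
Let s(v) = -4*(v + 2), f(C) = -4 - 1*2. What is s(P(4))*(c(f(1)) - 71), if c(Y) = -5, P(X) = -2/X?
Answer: 456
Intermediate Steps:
f(C) = -6 (f(C) = -4 - 2 = -6)
s(v) = -8 - 4*v (s(v) = -4*(2 + v) = -8 - 4*v)
s(P(4))*(c(f(1)) - 71) = (-8 - (-8)/4)*(-5 - 71) = (-8 - (-8)/4)*(-76) = (-8 - 4*(-½))*(-76) = (-8 + 2)*(-76) = -6*(-76) = 456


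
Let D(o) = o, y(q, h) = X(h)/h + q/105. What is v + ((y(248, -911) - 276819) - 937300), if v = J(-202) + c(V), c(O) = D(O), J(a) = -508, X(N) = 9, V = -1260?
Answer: -116305446002/95655 ≈ -1.2159e+6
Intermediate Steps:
y(q, h) = 9/h + q/105
c(O) = O
v = -1768 (v = -508 - 1260 = -1768)
v + ((y(248, -911) - 276819) - 937300) = -1768 + (((9/(-911) + (1/105)*248) - 276819) - 937300) = -1768 + (((9*(-1/911) + 248/105) - 276819) - 937300) = -1768 + (((-9/911 + 248/105) - 276819) - 937300) = -1768 + ((224983/95655 - 276819) - 937300) = -1768 + (-26478896462/95655 - 937300) = -1768 - 116136327962/95655 = -116305446002/95655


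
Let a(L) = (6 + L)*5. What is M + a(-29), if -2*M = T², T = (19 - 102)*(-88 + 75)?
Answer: -1164471/2 ≈ -5.8224e+5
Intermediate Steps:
T = 1079 (T = -83*(-13) = 1079)
a(L) = 30 + 5*L
M = -1164241/2 (M = -½*1079² = -½*1164241 = -1164241/2 ≈ -5.8212e+5)
M + a(-29) = -1164241/2 + (30 + 5*(-29)) = -1164241/2 + (30 - 145) = -1164241/2 - 115 = -1164471/2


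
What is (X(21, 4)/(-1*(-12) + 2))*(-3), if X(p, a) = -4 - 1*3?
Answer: 3/2 ≈ 1.5000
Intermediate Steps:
X(p, a) = -7 (X(p, a) = -4 - 3 = -7)
(X(21, 4)/(-1*(-12) + 2))*(-3) = -7/(-1*(-12) + 2)*(-3) = -7/(12 + 2)*(-3) = -7/14*(-3) = -7*1/14*(-3) = -½*(-3) = 3/2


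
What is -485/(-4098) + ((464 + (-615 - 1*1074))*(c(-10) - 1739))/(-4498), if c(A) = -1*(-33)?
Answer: -4281011885/9216402 ≈ -464.50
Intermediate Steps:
c(A) = 33
-485/(-4098) + ((464 + (-615 - 1*1074))*(c(-10) - 1739))/(-4498) = -485/(-4098) + ((464 + (-615 - 1*1074))*(33 - 1739))/(-4498) = -485*(-1/4098) + ((464 + (-615 - 1074))*(-1706))*(-1/4498) = 485/4098 + ((464 - 1689)*(-1706))*(-1/4498) = 485/4098 - 1225*(-1706)*(-1/4498) = 485/4098 + 2089850*(-1/4498) = 485/4098 - 1044925/2249 = -4281011885/9216402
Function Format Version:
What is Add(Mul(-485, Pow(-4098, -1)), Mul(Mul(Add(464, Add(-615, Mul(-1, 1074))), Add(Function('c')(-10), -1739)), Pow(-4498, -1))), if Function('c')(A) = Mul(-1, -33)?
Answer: Rational(-4281011885, 9216402) ≈ -464.50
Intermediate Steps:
Function('c')(A) = 33
Add(Mul(-485, Pow(-4098, -1)), Mul(Mul(Add(464, Add(-615, Mul(-1, 1074))), Add(Function('c')(-10), -1739)), Pow(-4498, -1))) = Add(Mul(-485, Pow(-4098, -1)), Mul(Mul(Add(464, Add(-615, Mul(-1, 1074))), Add(33, -1739)), Pow(-4498, -1))) = Add(Mul(-485, Rational(-1, 4098)), Mul(Mul(Add(464, Add(-615, -1074)), -1706), Rational(-1, 4498))) = Add(Rational(485, 4098), Mul(Mul(Add(464, -1689), -1706), Rational(-1, 4498))) = Add(Rational(485, 4098), Mul(Mul(-1225, -1706), Rational(-1, 4498))) = Add(Rational(485, 4098), Mul(2089850, Rational(-1, 4498))) = Add(Rational(485, 4098), Rational(-1044925, 2249)) = Rational(-4281011885, 9216402)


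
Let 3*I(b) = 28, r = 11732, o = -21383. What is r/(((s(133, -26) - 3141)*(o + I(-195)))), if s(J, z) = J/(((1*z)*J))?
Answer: 915096/5236569707 ≈ 0.00017475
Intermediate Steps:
I(b) = 28/3 (I(b) = (1/3)*28 = 28/3)
s(J, z) = 1/z (s(J, z) = J/((z*J)) = J/((J*z)) = J*(1/(J*z)) = 1/z)
r/(((s(133, -26) - 3141)*(o + I(-195)))) = 11732/(((1/(-26) - 3141)*(-21383 + 28/3))) = 11732/(((-1/26 - 3141)*(-64121/3))) = 11732/((-81667/26*(-64121/3))) = 11732/(5236569707/78) = 11732*(78/5236569707) = 915096/5236569707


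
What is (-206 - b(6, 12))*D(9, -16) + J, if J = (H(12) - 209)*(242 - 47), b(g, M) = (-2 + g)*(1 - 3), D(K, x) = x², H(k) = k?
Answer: -89103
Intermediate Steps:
b(g, M) = 4 - 2*g (b(g, M) = (-2 + g)*(-2) = 4 - 2*g)
J = -38415 (J = (12 - 209)*(242 - 47) = -197*195 = -38415)
(-206 - b(6, 12))*D(9, -16) + J = (-206 - (4 - 2*6))*(-16)² - 38415 = (-206 - (4 - 12))*256 - 38415 = (-206 - 1*(-8))*256 - 38415 = (-206 + 8)*256 - 38415 = -198*256 - 38415 = -50688 - 38415 = -89103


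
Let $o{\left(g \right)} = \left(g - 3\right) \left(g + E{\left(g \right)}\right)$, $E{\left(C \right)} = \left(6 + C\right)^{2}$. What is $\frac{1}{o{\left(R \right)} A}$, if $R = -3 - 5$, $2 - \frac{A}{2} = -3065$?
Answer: $\frac{1}{269896} \approx 3.7051 \cdot 10^{-6}$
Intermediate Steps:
$A = 6134$ ($A = 4 - -6130 = 4 + 6130 = 6134$)
$R = -8$ ($R = -3 - 5 = -8$)
$o{\left(g \right)} = \left(-3 + g\right) \left(g + \left(6 + g\right)^{2}\right)$ ($o{\left(g \right)} = \left(g - 3\right) \left(g + \left(6 + g\right)^{2}\right) = \left(-3 + g\right) \left(g + \left(6 + g\right)^{2}\right)$)
$\frac{1}{o{\left(R \right)} A} = \frac{1}{\left(-108 + \left(-8\right)^{3} - -24 + 10 \left(-8\right)^{2}\right) 6134} = \frac{1}{\left(-108 - 512 + 24 + 10 \cdot 64\right) 6134} = \frac{1}{\left(-108 - 512 + 24 + 640\right) 6134} = \frac{1}{44 \cdot 6134} = \frac{1}{269896}$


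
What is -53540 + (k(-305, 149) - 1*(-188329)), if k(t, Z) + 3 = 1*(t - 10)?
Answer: 134471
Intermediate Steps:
k(t, Z) = -13 + t (k(t, Z) = -3 + 1*(t - 10) = -3 + 1*(-10 + t) = -3 + (-10 + t) = -13 + t)
-53540 + (k(-305, 149) - 1*(-188329)) = -53540 + ((-13 - 305) - 1*(-188329)) = -53540 + (-318 + 188329) = -53540 + 188011 = 134471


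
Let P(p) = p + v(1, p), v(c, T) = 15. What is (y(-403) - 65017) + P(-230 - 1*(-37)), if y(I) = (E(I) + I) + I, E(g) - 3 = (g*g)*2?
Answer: 258820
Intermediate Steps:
E(g) = 3 + 2*g**2 (E(g) = 3 + (g*g)*2 = 3 + g**2*2 = 3 + 2*g**2)
y(I) = 3 + 2*I + 2*I**2 (y(I) = ((3 + 2*I**2) + I) + I = (3 + I + 2*I**2) + I = 3 + 2*I + 2*I**2)
P(p) = 15 + p (P(p) = p + 15 = 15 + p)
(y(-403) - 65017) + P(-230 - 1*(-37)) = ((3 + 2*(-403) + 2*(-403)**2) - 65017) + (15 + (-230 - 1*(-37))) = ((3 - 806 + 2*162409) - 65017) + (15 + (-230 + 37)) = ((3 - 806 + 324818) - 65017) + (15 - 193) = (324015 - 65017) - 178 = 258998 - 178 = 258820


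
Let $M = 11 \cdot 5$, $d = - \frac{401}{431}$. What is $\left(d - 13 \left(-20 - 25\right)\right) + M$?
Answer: $\frac{275439}{431} \approx 639.07$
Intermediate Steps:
$d = - \frac{401}{431}$ ($d = \left(-401\right) \frac{1}{431} = - \frac{401}{431} \approx -0.93039$)
$M = 55$
$\left(d - 13 \left(-20 - 25\right)\right) + M = \left(- \frac{401}{431} - 13 \left(-20 - 25\right)\right) + 55 = \left(- \frac{401}{431} - -585\right) + 55 = \left(- \frac{401}{431} + 585\right) + 55 = \frac{251734}{431} + 55 = \frac{275439}{431}$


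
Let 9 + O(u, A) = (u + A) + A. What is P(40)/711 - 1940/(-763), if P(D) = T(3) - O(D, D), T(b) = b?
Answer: 144104/60277 ≈ 2.3907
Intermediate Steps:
O(u, A) = -9 + u + 2*A (O(u, A) = -9 + ((u + A) + A) = -9 + ((A + u) + A) = -9 + (u + 2*A) = -9 + u + 2*A)
P(D) = 12 - 3*D (P(D) = 3 - (-9 + D + 2*D) = 3 - (-9 + 3*D) = 3 + (9 - 3*D) = 12 - 3*D)
P(40)/711 - 1940/(-763) = (12 - 3*40)/711 - 1940/(-763) = (12 - 120)*(1/711) - 1940*(-1/763) = -108*1/711 + 1940/763 = -12/79 + 1940/763 = 144104/60277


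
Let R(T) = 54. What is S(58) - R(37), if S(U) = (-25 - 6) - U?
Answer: -143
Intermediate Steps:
S(U) = -31 - U
S(58) - R(37) = (-31 - 1*58) - 1*54 = (-31 - 58) - 54 = -89 - 54 = -143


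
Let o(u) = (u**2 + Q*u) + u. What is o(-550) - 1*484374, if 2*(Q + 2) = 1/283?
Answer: -51314967/283 ≈ -1.8133e+5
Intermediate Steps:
Q = -1131/566 (Q = -2 + (1/2)/283 = -2 + (1/2)*(1/283) = -2 + 1/566 = -1131/566 ≈ -1.9982)
o(u) = u**2 - 565*u/566 (o(u) = (u**2 - 1131*u/566) + u = u**2 - 565*u/566)
o(-550) - 1*484374 = (1/566)*(-550)*(-565 + 566*(-550)) - 1*484374 = (1/566)*(-550)*(-565 - 311300) - 484374 = (1/566)*(-550)*(-311865) - 484374 = 85762875/283 - 484374 = -51314967/283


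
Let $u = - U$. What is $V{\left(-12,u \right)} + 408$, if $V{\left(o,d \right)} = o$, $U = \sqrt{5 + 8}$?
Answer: $396$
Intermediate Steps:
$U = \sqrt{13} \approx 3.6056$
$u = - \sqrt{13} \approx -3.6056$
$V{\left(-12,u \right)} + 408 = -12 + 408 = 396$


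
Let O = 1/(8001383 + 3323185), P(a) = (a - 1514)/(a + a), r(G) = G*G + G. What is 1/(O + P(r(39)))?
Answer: 30670705/452199 ≈ 67.826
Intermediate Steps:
r(G) = G + G² (r(G) = G² + G = G + G²)
P(a) = (-1514 + a)/(2*a) (P(a) = (-1514 + a)/((2*a)) = (-1514 + a)*(1/(2*a)) = (-1514 + a)/(2*a))
O = 1/11324568 ≈ 8.8304e-8
1/(O + P(r(39))) = 1/(1/11324568 + (-1514 + 39*(1 + 39))/(2*((39*(1 + 39))))) = 1/(1/11324568 + (-1514 + 39*40)/(2*((39*40)))) = 1/(1/11324568 + (½)*(-1514 + 1560)/1560) = 1/(1/11324568 + (½)*(1/1560)*46) = 1/(1/11324568 + 23/1560) = 1/(452199/30670705) = 30670705/452199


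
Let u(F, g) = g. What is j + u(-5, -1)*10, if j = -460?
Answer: -470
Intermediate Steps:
j + u(-5, -1)*10 = -460 - 1*10 = -460 - 10 = -470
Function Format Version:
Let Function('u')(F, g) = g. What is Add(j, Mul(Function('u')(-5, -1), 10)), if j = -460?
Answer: -470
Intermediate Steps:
Add(j, Mul(Function('u')(-5, -1), 10)) = Add(-460, Mul(-1, 10)) = Add(-460, -10) = -470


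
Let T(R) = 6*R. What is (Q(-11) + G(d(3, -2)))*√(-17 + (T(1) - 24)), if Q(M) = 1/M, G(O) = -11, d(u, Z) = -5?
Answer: -122*I*√35/11 ≈ -65.615*I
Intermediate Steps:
Q(M) = 1/M
(Q(-11) + G(d(3, -2)))*√(-17 + (T(1) - 24)) = (1/(-11) - 11)*√(-17 + (6*1 - 24)) = (-1/11 - 11)*√(-17 + (6 - 24)) = -122*√(-17 - 18)/11 = -122*I*√35/11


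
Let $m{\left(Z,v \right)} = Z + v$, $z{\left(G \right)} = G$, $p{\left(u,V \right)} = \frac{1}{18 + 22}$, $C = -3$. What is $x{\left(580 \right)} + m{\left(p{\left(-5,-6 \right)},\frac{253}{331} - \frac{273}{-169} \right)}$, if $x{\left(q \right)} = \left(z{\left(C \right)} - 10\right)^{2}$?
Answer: $\frac{29502183}{172120} \approx 171.4$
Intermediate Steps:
$p{\left(u,V \right)} = \frac{1}{40}$
$x{\left(q \right)} = 169$ ($x{\left(q \right)} = \left(-3 - 10\right)^{2} = \left(-13\right)^{2} = 169$)
$x{\left(580 \right)} + m{\left(p{\left(-5,-6 \right)},\frac{253}{331} - \frac{273}{-169} \right)} = 169 + \left(\frac{1}{40} + \left(\frac{253}{331} - \frac{273}{-169}\right)\right) = 169 + \left(\frac{1}{40} + \left(253 \cdot \frac{1}{331} - - \frac{21}{13}\right)\right) = 169 + \left(\frac{1}{40} + \left(\frac{253}{331} + \frac{21}{13}\right)\right) = 169 + \left(\frac{1}{40} + \frac{10240}{4303}\right) = 169 + \frac{413903}{172120} = \frac{29502183}{172120}$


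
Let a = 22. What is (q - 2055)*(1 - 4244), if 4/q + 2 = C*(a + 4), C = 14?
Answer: 1578196579/181 ≈ 8.7193e+6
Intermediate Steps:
q = 2/181 (q = 4/(-2 + 14*(22 + 4)) = 4/(-2 + 14*26) = 4/(-2 + 364) = 4/362 = 4*(1/362) = 2/181 ≈ 0.011050)
(q - 2055)*(1 - 4244) = (2/181 - 2055)*(1 - 4244) = -371953/181*(-4243) = 1578196579/181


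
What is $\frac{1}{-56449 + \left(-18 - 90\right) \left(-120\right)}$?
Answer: $- \frac{1}{43489} \approx -2.2994 \cdot 10^{-5}$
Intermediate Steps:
$\frac{1}{-56449 + \left(-18 - 90\right) \left(-120\right)} = \frac{1}{-56449 - -12960} = \frac{1}{-56449 + 12960} = \frac{1}{-43489} = - \frac{1}{43489}$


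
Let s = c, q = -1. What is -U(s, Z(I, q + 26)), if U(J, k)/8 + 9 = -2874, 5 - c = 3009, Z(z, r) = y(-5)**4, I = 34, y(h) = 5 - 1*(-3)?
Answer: 23064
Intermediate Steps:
y(h) = 8 (y(h) = 5 + 3 = 8)
Z(z, r) = 4096 (Z(z, r) = 8**4 = 4096)
c = -3004 (c = 5 - 1*3009 = 5 - 3009 = -3004)
s = -3004
U(J, k) = -23064 (U(J, k) = -72 + 8*(-2874) = -72 - 22992 = -23064)
-U(s, Z(I, q + 26)) = -1*(-23064) = 23064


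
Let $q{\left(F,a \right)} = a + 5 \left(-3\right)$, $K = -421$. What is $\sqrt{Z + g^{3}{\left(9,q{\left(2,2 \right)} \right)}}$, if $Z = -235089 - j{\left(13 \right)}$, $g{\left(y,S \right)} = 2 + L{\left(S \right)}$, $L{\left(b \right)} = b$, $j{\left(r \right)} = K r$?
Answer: $i \sqrt{230947} \approx 480.57 i$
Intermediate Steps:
$j{\left(r \right)} = - 421 r$
$q{\left(F,a \right)} = -15 + a$ ($q{\left(F,a \right)} = a - 15 = -15 + a$)
$g{\left(y,S \right)} = 2 + S$
$Z = -229616$ ($Z = -235089 - \left(-421\right) 13 = -235089 - -5473 = -235089 + 5473 = -229616$)
$\sqrt{Z + g^{3}{\left(9,q{\left(2,2 \right)} \right)}} = \sqrt{-229616 + \left(2 + \left(-15 + 2\right)\right)^{3}} = \sqrt{-229616 + \left(2 - 13\right)^{3}} = \sqrt{-229616 + \left(-11\right)^{3}} = \sqrt{-229616 - 1331} = \sqrt{-230947} = i \sqrt{230947}$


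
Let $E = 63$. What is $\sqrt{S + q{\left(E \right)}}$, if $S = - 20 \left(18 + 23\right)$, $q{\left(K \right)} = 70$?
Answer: $5 i \sqrt{30} \approx 27.386 i$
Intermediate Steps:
$S = -820$ ($S = \left(-20\right) 41 = -820$)
$\sqrt{S + q{\left(E \right)}} = \sqrt{-820 + 70} = \sqrt{-750} = 5 i \sqrt{30}$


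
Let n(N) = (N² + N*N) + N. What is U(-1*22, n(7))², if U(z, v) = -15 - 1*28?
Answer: 1849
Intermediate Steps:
n(N) = N + 2*N² (n(N) = (N² + N²) + N = 2*N² + N = N + 2*N²)
U(z, v) = -43 (U(z, v) = -15 - 28 = -43)
U(-1*22, n(7))² = (-43)² = 1849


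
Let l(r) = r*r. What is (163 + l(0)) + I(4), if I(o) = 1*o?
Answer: 167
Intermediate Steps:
l(r) = r²
I(o) = o
(163 + l(0)) + I(4) = (163 + 0²) + 4 = (163 + 0) + 4 = 163 + 4 = 167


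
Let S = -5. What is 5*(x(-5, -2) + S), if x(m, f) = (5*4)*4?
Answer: 375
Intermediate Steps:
x(m, f) = 80 (x(m, f) = 20*4 = 80)
5*(x(-5, -2) + S) = 5*(80 - 5) = 5*75 = 375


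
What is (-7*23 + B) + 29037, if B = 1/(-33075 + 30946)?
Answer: 61477003/2129 ≈ 28876.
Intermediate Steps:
B = -1/2129 (B = 1/(-2129) = -1/2129 ≈ -0.00046970)
(-7*23 + B) + 29037 = (-7*23 - 1/2129) + 29037 = (-161 - 1/2129) + 29037 = -342770/2129 + 29037 = 61477003/2129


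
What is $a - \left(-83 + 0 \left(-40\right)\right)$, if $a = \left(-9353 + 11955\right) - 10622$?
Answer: $-7937$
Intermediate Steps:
$a = -8020$ ($a = 2602 - 10622 = -8020$)
$a - \left(-83 + 0 \left(-40\right)\right) = -8020 - \left(-83 + 0 \left(-40\right)\right) = -8020 - \left(-83 + 0\right) = -8020 - -83 = -8020 + 83 = -7937$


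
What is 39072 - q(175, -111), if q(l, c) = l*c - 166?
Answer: 58663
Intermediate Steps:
q(l, c) = -166 + c*l (q(l, c) = c*l - 166 = -166 + c*l)
39072 - q(175, -111) = 39072 - (-166 - 111*175) = 39072 - (-166 - 19425) = 39072 - 1*(-19591) = 39072 + 19591 = 58663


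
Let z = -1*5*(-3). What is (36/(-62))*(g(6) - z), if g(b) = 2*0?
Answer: 270/31 ≈ 8.7097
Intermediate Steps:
g(b) = 0
z = 15 (z = -5*(-3) = 15)
(36/(-62))*(g(6) - z) = (36/(-62))*(0 - 1*15) = (36*(-1/62))*(0 - 15) = -18/31*(-15) = 270/31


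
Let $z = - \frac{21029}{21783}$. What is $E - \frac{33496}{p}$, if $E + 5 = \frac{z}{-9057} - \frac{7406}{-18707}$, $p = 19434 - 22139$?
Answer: $\frac{77659931367970352}{9983285126416485} \approx 7.779$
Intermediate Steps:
$p = -2705$ ($p = 19434 - 22139 = -2705$)
$z = - \frac{21029}{21783}$ ($z = \left(-21029\right) \frac{1}{21783} = - \frac{21029}{21783} \approx -0.96539$)
$E = - \frac{16991879109896}{3690678420117}$ ($E = -5 - \left(- \frac{21029}{197288631} - \frac{7406}{18707}\right) = -5 - - \frac{1461512990689}{3690678420117} = -5 + \left(\frac{21029}{197288631} + \frac{7406}{18707}\right) = -5 + \frac{1461512990689}{3690678420117} = - \frac{16991879109896}{3690678420117} \approx -4.604$)
$E - \frac{33496}{p} = - \frac{16991879109896}{3690678420117} - \frac{33496}{-2705} = - \frac{16991879109896}{3690678420117} - 33496 \left(- \frac{1}{2705}\right) = - \frac{16991879109896}{3690678420117} - - \frac{33496}{2705} = - \frac{16991879109896}{3690678420117} + \frac{33496}{2705} = \frac{77659931367970352}{9983285126416485}$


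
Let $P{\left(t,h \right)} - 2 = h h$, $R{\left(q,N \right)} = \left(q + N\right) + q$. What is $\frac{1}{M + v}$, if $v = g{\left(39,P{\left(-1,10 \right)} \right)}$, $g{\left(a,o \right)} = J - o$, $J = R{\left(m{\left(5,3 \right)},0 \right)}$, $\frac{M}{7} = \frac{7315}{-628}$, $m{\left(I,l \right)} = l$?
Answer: $- \frac{628}{111493} \approx -0.0056326$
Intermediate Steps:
$M = - \frac{51205}{628}$ ($M = 7 \frac{7315}{-628} = 7 \cdot 7315 \left(- \frac{1}{628}\right) = 7 \left(- \frac{7315}{628}\right) = - \frac{51205}{628} \approx -81.537$)
$R{\left(q,N \right)} = N + 2 q$ ($R{\left(q,N \right)} = \left(N + q\right) + q = N + 2 q$)
$J = 6$ ($J = 0 + 2 \cdot 3 = 0 + 6 = 6$)
$P{\left(t,h \right)} = 2 + h^{2}$ ($P{\left(t,h \right)} = 2 + h h = 2 + h^{2}$)
$g{\left(a,o \right)} = 6 - o$
$v = -96$ ($v = 6 - \left(2 + 10^{2}\right) = 6 - \left(2 + 100\right) = 6 - 102 = -96$)
$\frac{1}{M + v} = \frac{1}{- \frac{51205}{628} - 96} = \frac{1}{- \frac{111493}{628}} = - \frac{628}{111493}$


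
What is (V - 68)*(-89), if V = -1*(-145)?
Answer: -6853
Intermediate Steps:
V = 145
(V - 68)*(-89) = (145 - 68)*(-89) = 77*(-89) = -6853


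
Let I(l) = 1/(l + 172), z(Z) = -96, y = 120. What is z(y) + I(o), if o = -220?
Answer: -4609/48 ≈ -96.021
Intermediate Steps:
I(l) = 1/(172 + l)
z(y) + I(o) = -96 + 1/(172 - 220) = -96 + 1/(-48) = -96 - 1/48 = -4609/48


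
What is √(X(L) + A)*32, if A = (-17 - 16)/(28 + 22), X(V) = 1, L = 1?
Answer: 16*√34/5 ≈ 18.659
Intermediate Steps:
A = -33/50 ≈ -0.66000
√(X(L) + A)*32 = √(1 - 33/50)*32 = √(17/50)*32 = (√34/10)*32 = 16*√34/5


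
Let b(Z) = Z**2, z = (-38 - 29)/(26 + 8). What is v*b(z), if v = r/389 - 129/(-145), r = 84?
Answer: 279938529/65204180 ≈ 4.2933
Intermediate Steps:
z = -67/34 ≈ -1.9706
v = 62361/56405 (v = 84/389 - 129/(-145) = 84*(1/389) - 129*(-1/145) = 84/389 + 129/145 = 62361/56405 ≈ 1.1056)
v*b(z) = 62361*(-67/34)**2/56405 = (62361/56405)*(4489/1156) = 279938529/65204180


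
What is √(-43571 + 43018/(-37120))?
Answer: I*√234522788010/2320 ≈ 208.74*I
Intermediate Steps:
√(-43571 + 43018/(-37120)) = √(-43571 + 43018*(-1/37120)) = √(-43571 - 21509/18560) = √(-808699269/18560) = I*√234522788010/2320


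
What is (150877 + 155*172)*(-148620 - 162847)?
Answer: -55296916779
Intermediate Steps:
(150877 + 155*172)*(-148620 - 162847) = (150877 + 26660)*(-311467) = 177537*(-311467) = -55296916779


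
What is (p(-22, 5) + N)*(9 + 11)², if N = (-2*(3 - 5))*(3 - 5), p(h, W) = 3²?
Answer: 400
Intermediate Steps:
p(h, W) = 9
N = -8 (N = -2*(-2)*(-2) = 4*(-2) = -8)
(p(-22, 5) + N)*(9 + 11)² = (9 - 8)*(9 + 11)² = 1*20² = 1*400 = 400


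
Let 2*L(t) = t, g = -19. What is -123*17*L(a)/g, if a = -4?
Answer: -4182/19 ≈ -220.11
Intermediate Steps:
L(t) = t/2
-123*17*L(a)/g = -123*17*((½)*(-4))/(-19) = -123*17*(-2)*(-1)/19 = -(-4182)*(-1)/19 = -123*34/19 = -4182/19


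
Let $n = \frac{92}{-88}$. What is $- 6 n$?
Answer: $\frac{69}{11} \approx 6.2727$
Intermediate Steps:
$n = - \frac{23}{22}$ ($n = 92 \left(- \frac{1}{88}\right) = - \frac{23}{22} \approx -1.0455$)
$- 6 n = \left(-6\right) \left(- \frac{23}{22}\right) = \frac{69}{11}$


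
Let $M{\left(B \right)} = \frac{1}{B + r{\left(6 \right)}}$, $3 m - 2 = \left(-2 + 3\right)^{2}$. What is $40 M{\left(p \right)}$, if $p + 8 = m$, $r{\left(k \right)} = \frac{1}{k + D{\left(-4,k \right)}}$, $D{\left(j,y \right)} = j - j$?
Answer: $- \frac{240}{41} \approx -5.8537$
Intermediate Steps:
$D{\left(j,y \right)} = 0$
$r{\left(k \right)} = \frac{1}{k}$ ($r{\left(k \right)} = \frac{1}{k + 0} = \frac{1}{k}$)
$m = 1$ ($m = \frac{2}{3} + \frac{\left(-2 + 3\right)^{2}}{3} = \frac{2}{3} + \frac{1^{2}}{3} = \frac{2}{3} + \frac{1}{3} \cdot 1 = \frac{2}{3} + \frac{1}{3} = 1$)
$p = -7$ ($p = -8 + 1 = -7$)
$M{\left(B \right)} = \frac{1}{\frac{1}{6} + B}$ ($M{\left(B \right)} = \frac{1}{B + \frac{1}{6}} = \frac{1}{\frac{1}{6} + B}$)
$40 M{\left(p \right)} = 40 \frac{6}{1 + 6 \left(-7\right)} = 40 \frac{6}{1 - 42} = 40 \frac{6}{-41} = 40 \cdot 6 \left(- \frac{1}{41}\right) = 40 \left(- \frac{6}{41}\right) = - \frac{240}{41}$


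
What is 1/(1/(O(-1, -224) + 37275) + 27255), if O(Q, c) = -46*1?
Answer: 37229/1014676396 ≈ 3.6691e-5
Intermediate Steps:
O(Q, c) = -46
1/(1/(O(-1, -224) + 37275) + 27255) = 1/(1/(-46 + 37275) + 27255) = 1/(1/37229 + 27255) = 1/(1014676396/37229) = 37229/1014676396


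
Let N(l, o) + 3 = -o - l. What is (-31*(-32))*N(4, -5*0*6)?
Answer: -6944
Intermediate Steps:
N(l, o) = -3 - l - o (N(l, o) = -3 + (-o - l) = -3 + (-l - o) = -3 - l - o)
(-31*(-32))*N(4, -5*0*6) = (-31*(-32))*(-3 - 1*4 - (-5*0)*6) = 992*(-3 - 4 - 0*6) = 992*(-3 - 4 - 1*0) = 992*(-3 - 4 + 0) = 992*(-7) = -6944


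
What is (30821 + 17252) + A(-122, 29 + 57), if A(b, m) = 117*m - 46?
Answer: 58089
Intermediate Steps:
A(b, m) = -46 + 117*m
(30821 + 17252) + A(-122, 29 + 57) = (30821 + 17252) + (-46 + 117*(29 + 57)) = 48073 + (-46 + 117*86) = 48073 + (-46 + 10062) = 48073 + 10016 = 58089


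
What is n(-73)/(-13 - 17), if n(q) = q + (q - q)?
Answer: 73/30 ≈ 2.4333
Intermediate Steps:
n(q) = q (n(q) = q + 0 = q)
n(-73)/(-13 - 17) = -73/(-13 - 17) = -73/(-30) = -73*(-1/30) = 73/30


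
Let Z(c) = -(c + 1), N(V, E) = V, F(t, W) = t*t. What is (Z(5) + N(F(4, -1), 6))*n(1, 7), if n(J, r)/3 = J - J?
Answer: 0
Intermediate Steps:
n(J, r) = 0 (n(J, r) = 3*(J - J) = 3*0 = 0)
F(t, W) = t**2
Z(c) = -1 - c (Z(c) = -(1 + c) = -1 - c)
(Z(5) + N(F(4, -1), 6))*n(1, 7) = ((-1 - 1*5) + 4**2)*0 = ((-1 - 5) + 16)*0 = (-6 + 16)*0 = 10*0 = 0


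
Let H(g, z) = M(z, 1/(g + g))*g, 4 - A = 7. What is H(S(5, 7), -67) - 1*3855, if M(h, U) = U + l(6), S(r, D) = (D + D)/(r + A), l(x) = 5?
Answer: -7639/2 ≈ -3819.5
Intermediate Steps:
A = -3 (A = 4 - 1*7 = 4 - 7 = -3)
S(r, D) = 2*D/(-3 + r) (S(r, D) = (D + D)/(r - 3) = (2*D)/(-3 + r) = 2*D/(-3 + r))
M(h, U) = 5 + U (M(h, U) = U + 5 = 5 + U)
H(g, z) = g*(5 + 1/(2*g)) (H(g, z) = (5 + 1/(g + g))*g = (5 + 1/(2*g))*g = g*(5 + 1/(2*g)))
H(S(5, 7), -67) - 1*3855 = (1/2 + 5*(2*7/(-3 + 5))) - 1*3855 = (1/2 + 5*(2*7/2)) - 3855 = (1/2 + 5*(2*7*(1/2))) - 3855 = (1/2 + 5*7) - 3855 = (1/2 + 35) - 3855 = 71/2 - 3855 = -7639/2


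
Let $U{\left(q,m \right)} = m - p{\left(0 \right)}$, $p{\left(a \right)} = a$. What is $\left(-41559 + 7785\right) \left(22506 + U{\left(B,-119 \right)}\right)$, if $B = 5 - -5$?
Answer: $-756098538$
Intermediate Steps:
$B = 10$ ($B = 5 + 5 = 10$)
$U{\left(q,m \right)} = m$ ($U{\left(q,m \right)} = m - 0 = m + 0 = m$)
$\left(-41559 + 7785\right) \left(22506 + U{\left(B,-119 \right)}\right) = \left(-41559 + 7785\right) \left(22506 - 119\right) = \left(-33774\right) 22387 = -756098538$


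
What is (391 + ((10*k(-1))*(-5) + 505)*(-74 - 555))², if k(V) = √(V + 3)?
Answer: 102628305516 - 19955276600*√2 ≈ 7.4407e+10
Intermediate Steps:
k(V) = √(3 + V)
(391 + ((10*k(-1))*(-5) + 505)*(-74 - 555))² = (391 + ((10*√(3 - 1))*(-5) + 505)*(-74 - 555))² = (391 + ((10*√2)*(-5) + 505)*(-629))² = (391 + (-50*√2 + 505)*(-629))² = (391 + (505 - 50*√2)*(-629))² = (391 + (-317645 + 31450*√2))² = (-317254 + 31450*√2)²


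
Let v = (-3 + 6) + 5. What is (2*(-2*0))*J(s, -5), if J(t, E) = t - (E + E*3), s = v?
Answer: 0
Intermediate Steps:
v = 8 (v = 3 + 5 = 8)
s = 8
J(t, E) = t - 4*E (J(t, E) = t - (E + 3*E) = t - 4*E)
(2*(-2*0))*J(s, -5) = (2*(-2*0))*(8 - 4*(-5)) = (2*0)*(8 + 20) = 0*28 = 0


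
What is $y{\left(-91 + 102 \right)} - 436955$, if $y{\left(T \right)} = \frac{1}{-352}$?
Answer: $- \frac{153808161}{352} \approx -4.3696 \cdot 10^{5}$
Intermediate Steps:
$y{\left(T \right)} = - \frac{1}{352}$
$y{\left(-91 + 102 \right)} - 436955 = - \frac{1}{352} - 436955 = - \frac{153808161}{352}$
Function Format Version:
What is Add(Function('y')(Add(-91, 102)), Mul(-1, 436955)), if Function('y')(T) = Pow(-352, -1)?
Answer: Rational(-153808161, 352) ≈ -4.3696e+5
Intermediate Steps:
Function('y')(T) = Rational(-1, 352)
Add(Function('y')(Add(-91, 102)), Mul(-1, 436955)) = Add(Rational(-1, 352), Mul(-1, 436955)) = Add(Rational(-1, 352), -436955) = Rational(-153808161, 352)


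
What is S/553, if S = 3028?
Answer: 3028/553 ≈ 5.4756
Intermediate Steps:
S/553 = 3028/553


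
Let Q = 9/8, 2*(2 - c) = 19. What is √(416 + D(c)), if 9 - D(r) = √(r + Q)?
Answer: √(1700 - I*√102)/2 ≈ 20.616 - 0.061237*I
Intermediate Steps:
c = -15/2 (c = 2 - ½*19 = 2 - 19/2 = -15/2 ≈ -7.5000)
Q = 9/8 (Q = 9*(⅛) = 9/8 ≈ 1.1250)
D(r) = 9 - √(9/8 + r) (D(r) = 9 - √(r + 9/8) = 9 - √(9/8 + r))
√(416 + D(c)) = √(416 + (9 - √(18 + 16*(-15/2))/4)) = √(416 + (9 - √(18 - 120)/4)) = √(416 + (9 - I*√102/4)) = √(425 - I*√102/4)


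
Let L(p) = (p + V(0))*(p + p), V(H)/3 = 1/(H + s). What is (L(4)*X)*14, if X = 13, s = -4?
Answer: 4732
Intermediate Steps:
V(H) = 3/(-4 + H) (V(H) = 3/(H - 4) = 3/(-4 + H))
L(p) = 2*p*(-¾ + p) (L(p) = (p + 3/(-4 + 0))*(p + p) = (p + 3/(-4))*(2*p) = (p + 3*(-¼))*(2*p) = (p - ¾)*(2*p) = (-¾ + p)*(2*p) = 2*p*(-¾ + p))
(L(4)*X)*14 = (((½)*4*(-3 + 4*4))*13)*14 = (((½)*4*(-3 + 16))*13)*14 = (((½)*4*13)*13)*14 = (26*13)*14 = 338*14 = 4732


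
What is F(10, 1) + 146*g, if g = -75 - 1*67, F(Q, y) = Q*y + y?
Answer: -20721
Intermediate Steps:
F(Q, y) = y + Q*y
g = -142 (g = -75 - 67 = -142)
F(10, 1) + 146*g = 1*(1 + 10) + 146*(-142) = 1*11 - 20732 = 11 - 20732 = -20721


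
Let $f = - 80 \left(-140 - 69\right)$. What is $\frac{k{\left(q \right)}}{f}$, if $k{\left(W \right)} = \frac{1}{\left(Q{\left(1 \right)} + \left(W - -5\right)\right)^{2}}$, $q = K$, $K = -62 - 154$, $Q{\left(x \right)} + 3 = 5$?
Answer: $\frac{1}{730346320} \approx 1.3692 \cdot 10^{-9}$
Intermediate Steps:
$Q{\left(x \right)} = 2$ ($Q{\left(x \right)} = -3 + 5 = 2$)
$K = -216$ ($K = -62 - 154 = -216$)
$q = -216$
$k{\left(W \right)} = \frac{1}{\left(7 + W\right)^{2}}$ ($k{\left(W \right)} = \frac{1}{\left(2 + \left(W - -5\right)\right)^{2}} = \frac{1}{\left(2 + \left(W + 5\right)\right)^{2}} = \frac{1}{\left(2 + \left(5 + W\right)\right)^{2}} = \frac{1}{\left(7 + W\right)^{2}}$)
$f = 16720$ ($f = \left(-80\right) \left(-209\right) = 16720$)
$\frac{k{\left(q \right)}}{f} = \frac{1}{\left(7 - 216\right)^{2} \cdot 16720} = \frac{1}{43681} \cdot \frac{1}{16720} = \frac{1}{730346320}$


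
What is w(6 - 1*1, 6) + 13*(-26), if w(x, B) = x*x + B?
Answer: -307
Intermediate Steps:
w(x, B) = B + x² (w(x, B) = x² + B = B + x²)
w(6 - 1*1, 6) + 13*(-26) = (6 + (6 - 1*1)²) + 13*(-26) = (6 + (6 - 1)²) - 338 = (6 + 5²) - 338 = (6 + 25) - 338 = 31 - 338 = -307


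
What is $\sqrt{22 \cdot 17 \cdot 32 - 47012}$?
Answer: $2 i \sqrt{8761} \approx 187.2 i$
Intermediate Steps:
$\sqrt{22 \cdot 17 \cdot 32 - 47012} = \sqrt{374 \cdot 32 - 47012} = \sqrt{11968 - 47012} = \sqrt{-35044} = 2 i \sqrt{8761}$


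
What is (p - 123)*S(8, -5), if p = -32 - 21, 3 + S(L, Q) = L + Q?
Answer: 0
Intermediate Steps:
S(L, Q) = -3 + L + Q (S(L, Q) = -3 + (L + Q) = -3 + L + Q)
p = -53
(p - 123)*S(8, -5) = (-53 - 123)*(-3 + 8 - 5) = -176*0 = 0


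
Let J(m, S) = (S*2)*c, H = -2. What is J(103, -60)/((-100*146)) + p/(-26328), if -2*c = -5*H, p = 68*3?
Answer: -7823/160162 ≈ -0.048844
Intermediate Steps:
p = 204
c = -5 (c = -(-5)*(-2)/2 = -½*10 = -5)
J(m, S) = -10*S (J(m, S) = (S*2)*(-5) = (2*S)*(-5) = -10*S)
J(103, -60)/((-100*146)) + p/(-26328) = (-10*(-60))/((-100*146)) + 204/(-26328) = 600/(-14600) + 204*(-1/26328) = 600*(-1/14600) - 17/2194 = -3/73 - 17/2194 = -7823/160162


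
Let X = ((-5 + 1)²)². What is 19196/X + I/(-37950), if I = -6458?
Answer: 91267681/1214400 ≈ 75.155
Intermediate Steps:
X = 256 (X = ((-4)²)² = 16² = 256)
19196/X + I/(-37950) = 19196/256 - 6458/(-37950) = 19196*(1/256) - 6458*(-1/37950) = 4799/64 + 3229/18975 = 91267681/1214400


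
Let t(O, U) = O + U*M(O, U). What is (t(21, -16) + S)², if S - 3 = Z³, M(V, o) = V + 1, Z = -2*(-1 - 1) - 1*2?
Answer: 102400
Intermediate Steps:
Z = 2 (Z = -2*(-2) - 2 = 4 - 2 = 2)
M(V, o) = 1 + V
t(O, U) = O + U*(1 + O)
S = 11 (S = 3 + 2³ = 3 + 8 = 11)
(t(21, -16) + S)² = ((21 - 16*(1 + 21)) + 11)² = ((21 - 16*22) + 11)² = ((21 - 352) + 11)² = (-331 + 11)² = (-320)² = 102400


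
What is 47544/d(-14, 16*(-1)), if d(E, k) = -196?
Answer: -1698/7 ≈ -242.57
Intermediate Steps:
47544/d(-14, 16*(-1)) = 47544/(-196) = 47544*(-1/196) = -1698/7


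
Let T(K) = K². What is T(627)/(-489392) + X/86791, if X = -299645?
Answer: -180763924879/42474821072 ≈ -4.2558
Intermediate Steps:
T(627)/(-489392) + X/86791 = 627²/(-489392) - 299645/86791 = 393129*(-1/489392) - 299645*1/86791 = -393129/489392 - 299645/86791 = -180763924879/42474821072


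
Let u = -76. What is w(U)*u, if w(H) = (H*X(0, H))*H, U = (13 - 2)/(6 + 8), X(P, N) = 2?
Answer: -4598/49 ≈ -93.837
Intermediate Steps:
U = 11/14 ≈ 0.78571
w(H) = 2*H**2 (w(H) = (H*2)*H = (2*H)*H = 2*H**2)
w(U)*u = (2*(11/14)**2)*(-76) = (2*(121/196))*(-76) = (121/98)*(-76) = -4598/49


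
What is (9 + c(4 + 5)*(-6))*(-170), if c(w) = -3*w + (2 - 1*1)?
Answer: -28050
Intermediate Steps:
c(w) = 1 - 3*w (c(w) = -3*w + (2 - 1) = -3*w + 1 = 1 - 3*w)
(9 + c(4 + 5)*(-6))*(-170) = (9 + (1 - 3*(4 + 5))*(-6))*(-170) = (9 + (1 - 3*9)*(-6))*(-170) = (9 + (1 - 27)*(-6))*(-170) = (9 - 26*(-6))*(-170) = (9 + 156)*(-170) = 165*(-170) = -28050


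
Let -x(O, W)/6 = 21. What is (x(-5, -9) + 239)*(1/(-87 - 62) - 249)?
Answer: -4192526/149 ≈ -28138.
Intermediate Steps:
x(O, W) = -126 (x(O, W) = -6*21 = -126)
(x(-5, -9) + 239)*(1/(-87 - 62) - 249) = (-126 + 239)*(1/(-87 - 62) - 249) = 113*(1/(-149) - 249) = 113*(-1/149 - 249) = 113*(-37102/149) = -4192526/149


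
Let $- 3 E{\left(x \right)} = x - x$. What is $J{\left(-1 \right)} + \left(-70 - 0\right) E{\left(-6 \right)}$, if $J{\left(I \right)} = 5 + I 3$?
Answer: $2$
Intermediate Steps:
$E{\left(x \right)} = 0$ ($E{\left(x \right)} = - \frac{x - x}{3} = \left(- \frac{1}{3}\right) 0 = 0$)
$J{\left(I \right)} = 5 + 3 I$
$J{\left(-1 \right)} + \left(-70 - 0\right) E{\left(-6 \right)} = \left(5 + 3 \left(-1\right)\right) + \left(-70 - 0\right) 0 = \left(5 - 3\right) + \left(-70 + 0\right) 0 = 2 - 0 = 2 + 0 = 2$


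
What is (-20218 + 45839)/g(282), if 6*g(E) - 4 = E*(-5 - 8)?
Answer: -76863/1831 ≈ -41.979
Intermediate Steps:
g(E) = ⅔ - 13*E/6 (g(E) = ⅔ + (E*(-5 - 8))/6 = ⅔ + (E*(-13))/6 = ⅔ + (-13*E)/6 = ⅔ - 13*E/6)
(-20218 + 45839)/g(282) = (-20218 + 45839)/(⅔ - 13/6*282) = 25621/(⅔ - 611) = 25621/(-1831/3) = 25621*(-3/1831) = -76863/1831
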